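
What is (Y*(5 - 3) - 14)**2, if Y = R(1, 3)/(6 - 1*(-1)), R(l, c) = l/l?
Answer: 9216/49 ≈ 188.08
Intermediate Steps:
R(l, c) = 1
Y = 1/7 (Y = 1/(6 - 1*(-1)) = 1/(6 + 1) = 1/7 ≈ 0.14286)
(Y*(5 - 3) - 14)**2 = ((5 - 3)/7 - 14)**2 = ((1/7)*2 - 14)**2 = (2/7 - 14)**2 = (-96/7)**2 = 9216/49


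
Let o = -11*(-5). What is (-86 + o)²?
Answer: 961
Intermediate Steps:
o = 55
(-86 + o)² = (-86 + 55)² = (-31)² = 961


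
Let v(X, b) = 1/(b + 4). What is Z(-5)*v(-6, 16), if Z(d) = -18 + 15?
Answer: -3/20 ≈ -0.15000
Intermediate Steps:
v(X, b) = 1/(4 + b)
Z(d) = -3
Z(-5)*v(-6, 16) = -3/(4 + 16) = -3/20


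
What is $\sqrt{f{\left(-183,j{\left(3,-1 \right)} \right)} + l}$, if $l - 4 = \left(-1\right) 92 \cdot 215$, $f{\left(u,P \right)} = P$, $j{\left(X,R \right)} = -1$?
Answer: $i \sqrt{19777} \approx 140.63 i$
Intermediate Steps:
$l = -19776$ ($l = 4 + \left(-1\right) 92 \cdot 215 = 4 - 19780 = -19776$)
$\sqrt{f{\left(-183,j{\left(3,-1 \right)} \right)} + l} = \sqrt{-1 - 19776} = \sqrt{-19777} = i \sqrt{19777}$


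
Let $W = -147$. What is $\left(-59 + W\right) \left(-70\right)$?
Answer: $14420$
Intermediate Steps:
$\left(-59 + W\right) \left(-70\right) = \left(-59 - 147\right) \left(-70\right) = \left(-206\right) \left(-70\right) = 14420$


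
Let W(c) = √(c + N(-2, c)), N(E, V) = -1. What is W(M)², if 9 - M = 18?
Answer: -10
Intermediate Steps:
M = -9 (M = 9 - 1*18 = 9 - 18 = -9)
W(c) = √(-1 + c) (W(c) = √(c - 1) = √(-1 + c))
W(M)² = (√(-1 - 9))² = (√(-10))² = (I*√10)² = -10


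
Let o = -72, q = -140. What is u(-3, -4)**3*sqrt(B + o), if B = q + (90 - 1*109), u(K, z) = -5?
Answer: -125*I*sqrt(231) ≈ -1899.8*I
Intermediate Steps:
B = -159 (B = -140 + (90 - 1*109) = -140 + (90 - 109) = -140 - 19 = -159)
u(-3, -4)**3*sqrt(B + o) = (-5)**3*sqrt(-159 - 72) = -125*I*sqrt(231)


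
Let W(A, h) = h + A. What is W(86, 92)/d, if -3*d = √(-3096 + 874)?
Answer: 267*I*√2222/1111 ≈ 11.328*I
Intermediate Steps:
W(A, h) = A + h
d = -I*√2222/3 (d = -√(-3096 + 874)/3 = -I*√2222/3 ≈ -15.713*I)
W(86, 92)/d = (86 + 92)/((-I*√2222/3)) = 178*(3*I*√2222/2222) = 267*I*√2222/1111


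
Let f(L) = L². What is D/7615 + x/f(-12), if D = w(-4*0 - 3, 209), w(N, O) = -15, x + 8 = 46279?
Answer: 70470301/219312 ≈ 321.32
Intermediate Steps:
x = 46271 (x = -8 + 46279 = 46271)
D = -15
D/7615 + x/f(-12) = -15/7615 + 46271/((-12)²) = -15*1/7615 + 46271/144 = -3/1523 + 46271*(1/144) = -3/1523 + 46271/144 = 70470301/219312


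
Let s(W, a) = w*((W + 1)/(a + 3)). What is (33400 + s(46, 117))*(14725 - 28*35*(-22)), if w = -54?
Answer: 4844606289/4 ≈ 1.2112e+9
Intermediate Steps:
s(W, a) = -54*(1 + W)/(3 + a) (s(W, a) = -54*(W + 1)/(a + 3) = -54*(1 + W)/(3 + a))
(33400 + s(46, 117))*(14725 - 28*35*(-22)) = (33400 + 54*(-1 - 1*46)/(3 + 117))*(14725 - 28*35*(-22)) = (33400 + 54*(-1 - 46)/120)*(14725 - 980*(-22)) = (33400 + 54*(1/120)*(-47))*(14725 + 21560) = (33400 - 423/20)*36285 = (667577/20)*36285 = 4844606289/4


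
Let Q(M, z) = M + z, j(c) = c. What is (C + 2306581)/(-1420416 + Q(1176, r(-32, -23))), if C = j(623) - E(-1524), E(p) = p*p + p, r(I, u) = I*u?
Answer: 1731/177313 ≈ 0.0097624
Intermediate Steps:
E(p) = p + p² (E(p) = p² + p = p + p²)
C = -2320429 (C = 623 - (-1524)*(1 - 1524) = 623 - (-1524)*(-1523) = 623 - 1*2321052 = 623 - 2321052 = -2320429)
(C + 2306581)/(-1420416 + Q(1176, r(-32, -23))) = (-2320429 + 2306581)/(-1420416 + (1176 - 32*(-23))) = -13848/(-1420416 + (1176 + 736)) = -13848/(-1420416 + 1912) = -13848/(-1418504) = -13848*(-1/1418504) = 1731/177313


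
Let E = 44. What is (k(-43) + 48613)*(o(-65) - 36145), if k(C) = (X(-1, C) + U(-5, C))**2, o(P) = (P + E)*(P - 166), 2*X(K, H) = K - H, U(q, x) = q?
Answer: -1529306486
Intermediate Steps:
X(K, H) = K/2 - H/2 (X(K, H) = (K - H)/2 = K/2 - H/2)
o(P) = (-166 + P)*(44 + P) (o(P) = (P + 44)*(P - 166) = (44 + P)*(-166 + P) = (-166 + P)*(44 + P))
k(C) = (-11/2 - C/2)**2 (k(C) = (((1/2)*(-1) - C/2) - 5)**2 = ((-1/2 - C/2) - 5)**2 = (-11/2 - C/2)**2)
(k(-43) + 48613)*(o(-65) - 36145) = ((11 - 43)**2/4 + 48613)*((-7304 + (-65)**2 - 122*(-65)) - 36145) = ((1/4)*(-32)**2 + 48613)*((-7304 + 4225 + 7930) - 36145) = ((1/4)*1024 + 48613)*(4851 - 36145) = (256 + 48613)*(-31294) = 48869*(-31294) = -1529306486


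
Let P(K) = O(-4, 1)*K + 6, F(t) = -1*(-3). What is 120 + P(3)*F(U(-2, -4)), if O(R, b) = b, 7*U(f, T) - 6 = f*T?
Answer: 147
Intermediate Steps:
U(f, T) = 6/7 + T*f/7 (U(f, T) = 6/7 + (f*T)/7 = 6/7 + (T*f)/7 = 6/7 + T*f/7)
F(t) = 3
P(K) = 6 + K (P(K) = 1*K + 6 = K + 6 = 6 + K)
120 + P(3)*F(U(-2, -4)) = 120 + (6 + 3)*3 = 120 + 9*3 = 120 + 27 = 147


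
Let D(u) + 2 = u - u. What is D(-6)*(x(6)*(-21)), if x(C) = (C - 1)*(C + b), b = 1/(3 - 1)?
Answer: 1365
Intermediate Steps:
D(u) = -2 (D(u) = -2 + (u - u) = -2 + 0 = -2)
b = ½ (b = 1/2 = ½ ≈ 0.50000)
x(C) = (½ + C)*(-1 + C) (x(C) = (C - 1)*(C + ½) = (-1 + C)*(½ + C) = (½ + C)*(-1 + C))
D(-6)*(x(6)*(-21)) = -2*(-½ + 6² - ½*6)*(-21) = -2*(-½ + 36 - 3)*(-21) = -65*(-21) = -2*(-1365/2) = 1365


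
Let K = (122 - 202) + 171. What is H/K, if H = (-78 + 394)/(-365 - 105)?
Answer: -158/21385 ≈ -0.0073884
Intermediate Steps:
H = -158/235 (H = 316/(-470) = 316*(-1/470) = -158/235 ≈ -0.67234)
K = 91 (K = -80 + 171 = 91)
H/K = -158/235/91 = -158/235*1/91 = -158/21385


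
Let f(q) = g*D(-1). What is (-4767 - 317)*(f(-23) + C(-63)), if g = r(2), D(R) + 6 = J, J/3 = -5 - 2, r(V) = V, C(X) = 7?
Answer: 238948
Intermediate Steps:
J = -21 (J = 3*(-5 - 2) = 3*(-7) = -21)
D(R) = -27 (D(R) = -6 - 21 = -27)
g = 2
f(q) = -54 (f(q) = 2*(-27) = -54)
(-4767 - 317)*(f(-23) + C(-63)) = (-4767 - 317)*(-54 + 7) = -5084*(-47) = 238948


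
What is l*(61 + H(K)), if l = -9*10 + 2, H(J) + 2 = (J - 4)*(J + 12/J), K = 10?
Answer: -55528/5 ≈ -11106.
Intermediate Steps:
H(J) = -2 + (-4 + J)*(J + 12/J) (H(J) = -2 + (J - 4)*(J + 12/J) = -2 + (-4 + J)*(J + 12/J))
l = -88 (l = -90 + 2 = -88)
l*(61 + H(K)) = -88*(61 + (10 + 10**2 - 48/10 - 4*10)) = -88*(61 + (10 + 100 - 48*1/10 - 40)) = -88*(61 + (10 + 100 - 24/5 - 40)) = -88*(61 + 326/5) = -88*631/5 = -55528/5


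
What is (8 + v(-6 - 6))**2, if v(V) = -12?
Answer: 16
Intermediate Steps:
(8 + v(-6 - 6))**2 = (8 - 12)**2 = (-4)**2 = 16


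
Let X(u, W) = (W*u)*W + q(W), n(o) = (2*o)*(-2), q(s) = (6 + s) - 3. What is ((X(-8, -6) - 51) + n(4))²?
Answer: 128164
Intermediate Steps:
q(s) = 3 + s
n(o) = -4*o
X(u, W) = 3 + W + u*W² (X(u, W) = (W*u)*W + (3 + W) = u*W² + (3 + W) = 3 + W + u*W²)
((X(-8, -6) - 51) + n(4))² = (((3 - 6 - 8*(-6)²) - 51) - 4*4)² = (((3 - 6 - 8*36) - 51) - 16)² = (((3 - 6 - 288) - 51) - 16)² = ((-291 - 51) - 16)² = (-342 - 16)² = (-358)² = 128164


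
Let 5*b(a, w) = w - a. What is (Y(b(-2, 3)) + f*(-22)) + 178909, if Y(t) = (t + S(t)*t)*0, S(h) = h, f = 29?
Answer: 178271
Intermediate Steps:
b(a, w) = -a/5 + w/5 (b(a, w) = (w - a)/5 = -a/5 + w/5)
Y(t) = 0 (Y(t) = (t + t*t)*0 = (t + t**2)*0 = 0)
(Y(b(-2, 3)) + f*(-22)) + 178909 = (0 + 29*(-22)) + 178909 = (0 - 638) + 178909 = -638 + 178909 = 178271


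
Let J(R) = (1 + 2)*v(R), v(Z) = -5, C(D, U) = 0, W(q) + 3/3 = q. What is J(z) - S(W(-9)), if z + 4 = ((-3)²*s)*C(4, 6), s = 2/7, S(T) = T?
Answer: -5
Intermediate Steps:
W(q) = -1 + q
s = 2/7 (s = 2*(⅐) = 2/7 ≈ 0.28571)
z = -4 (z = -4 + ((-3)²*(2/7))*0 = -4 + (9*(2/7))*0 = -4 + (18/7)*0 = -4 + 0 = -4)
J(R) = -15 (J(R) = (1 + 2)*(-5) = 3*(-5) = -15)
J(z) - S(W(-9)) = -15 - (-1 - 9) = -15 - 1*(-10) = -15 + 10 = -5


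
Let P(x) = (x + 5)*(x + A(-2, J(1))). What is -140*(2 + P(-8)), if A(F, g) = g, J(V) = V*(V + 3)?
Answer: -1960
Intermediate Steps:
J(V) = V*(3 + V)
P(x) = (4 + x)*(5 + x) (P(x) = (x + 5)*(x + 1*(3 + 1)) = (5 + x)*(x + 1*4) = (5 + x)*(x + 4) = (5 + x)*(4 + x) = (4 + x)*(5 + x))
-140*(2 + P(-8)) = -140*(2 + (20 + (-8)² + 9*(-8))) = -140*(2 + (20 + 64 - 72)) = -140*(2 + 12) = -140*14 = -1960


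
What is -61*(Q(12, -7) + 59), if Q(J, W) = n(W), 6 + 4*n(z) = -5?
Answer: -13725/4 ≈ -3431.3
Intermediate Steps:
n(z) = -11/4 (n(z) = -3/2 + (¼)*(-5) = -3/2 - 5/4 = -11/4)
Q(J, W) = -11/4
-61*(Q(12, -7) + 59) = -61*(-11/4 + 59) = -61*225/4 = -13725/4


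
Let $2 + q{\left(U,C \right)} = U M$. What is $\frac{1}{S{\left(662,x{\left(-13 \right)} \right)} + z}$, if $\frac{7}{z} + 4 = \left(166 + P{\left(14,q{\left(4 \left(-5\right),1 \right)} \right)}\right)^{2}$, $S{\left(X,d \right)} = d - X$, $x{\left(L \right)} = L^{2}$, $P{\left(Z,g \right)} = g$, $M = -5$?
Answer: $- \frac{9956}{4908307} \approx -0.0020284$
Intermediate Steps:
$q{\left(U,C \right)} = -2 - 5 U$ ($q{\left(U,C \right)} = -2 + U \left(-5\right) = -2 - 5 U$)
$z = \frac{1}{9956}$ ($z = \frac{7}{-4 + \left(166 - \left(2 + 5 \cdot 4 \left(-5\right)\right)\right)^{2}} = \frac{7}{-4 + \left(166 - -98\right)^{2}} = \frac{7}{-4 + \left(166 + \left(-2 + 100\right)\right)^{2}} = \frac{7}{-4 + \left(166 + 98\right)^{2}} = \frac{7}{-4 + 264^{2}} = \frac{7}{-4 + 69696} = \frac{7}{69692} = 7 \cdot \frac{1}{69692} = \frac{1}{9956} \approx 0.00010044$)
$\frac{1}{S{\left(662,x{\left(-13 \right)} \right)} + z} = \frac{1}{\left(\left(-13\right)^{2} - 662\right) + \frac{1}{9956}} = \frac{1}{\left(169 - 662\right) + \frac{1}{9956}} = \frac{1}{-493 + \frac{1}{9956}} = \frac{1}{- \frac{4908307}{9956}} = - \frac{9956}{4908307}$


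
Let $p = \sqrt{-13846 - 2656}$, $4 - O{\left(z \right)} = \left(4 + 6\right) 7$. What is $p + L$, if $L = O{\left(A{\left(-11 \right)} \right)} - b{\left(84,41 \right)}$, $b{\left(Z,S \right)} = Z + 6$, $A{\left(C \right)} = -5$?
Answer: $-156 + i \sqrt{16502} \approx -156.0 + 128.46 i$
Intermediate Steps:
$b{\left(Z,S \right)} = 6 + Z$
$O{\left(z \right)} = -66$ ($O{\left(z \right)} = 4 - \left(4 + 6\right) 7 = 4 - 10 \cdot 7 = 4 - 70 = -66$)
$p = i \sqrt{16502}$ ($p = \sqrt{-16502} = i \sqrt{16502} \approx 128.46 i$)
$L = -156$ ($L = -66 - \left(6 + 84\right) = -66 - 90 = -156$)
$p + L = i \sqrt{16502} - 156 = -156 + i \sqrt{16502}$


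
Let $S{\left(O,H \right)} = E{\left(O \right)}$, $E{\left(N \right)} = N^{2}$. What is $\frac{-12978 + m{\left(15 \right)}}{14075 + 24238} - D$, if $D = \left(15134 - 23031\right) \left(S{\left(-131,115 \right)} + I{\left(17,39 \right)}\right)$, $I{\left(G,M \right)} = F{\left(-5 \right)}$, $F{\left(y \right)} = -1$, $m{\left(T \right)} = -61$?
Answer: $\frac{5191891165721}{38313} \approx 1.3551 \cdot 10^{8}$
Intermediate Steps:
$S{\left(O,H \right)} = O^{2}$
$I{\left(G,M \right)} = -1$
$D = -135512520$ ($D = \left(15134 - 23031\right) \left(\left(-131\right)^{2} - 1\right) = - 7897 \left(17161 - 1\right) = \left(-7897\right) 17160 = -135512520$)
$\frac{-12978 + m{\left(15 \right)}}{14075 + 24238} - D = \frac{-12978 - 61}{14075 + 24238} - -135512520 = - \frac{13039}{38313} + 135512520 = \frac{5191891165721}{38313}$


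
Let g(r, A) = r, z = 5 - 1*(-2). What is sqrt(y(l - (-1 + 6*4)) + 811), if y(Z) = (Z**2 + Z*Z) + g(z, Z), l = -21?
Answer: sqrt(4690) ≈ 68.484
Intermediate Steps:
z = 7 (z = 5 + 2 = 7)
y(Z) = 7 + 2*Z**2 (y(Z) = (Z**2 + Z*Z) + 7 = (Z**2 + Z**2) + 7 = 2*Z**2 + 7 = 7 + 2*Z**2)
sqrt(y(l - (-1 + 6*4)) + 811) = sqrt((7 + 2*(-21 - (-1 + 6*4))**2) + 811) = sqrt((7 + 2*(-21 - (-1 + 24))**2) + 811) = sqrt((7 + 2*(-21 - 1*23)**2) + 811) = sqrt((7 + 2*(-21 - 23)**2) + 811) = sqrt((7 + 2*(-44)**2) + 811) = sqrt((7 + 2*1936) + 811) = sqrt((7 + 3872) + 811) = sqrt(3879 + 811) = sqrt(4690)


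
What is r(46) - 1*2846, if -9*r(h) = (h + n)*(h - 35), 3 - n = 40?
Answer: -2857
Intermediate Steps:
n = -37 (n = 3 - 1*40 = 3 - 40 = -37)
r(h) = -(-37 + h)*(-35 + h)/9 (r(h) = -(h - 37)*(h - 35)/9 = -(-37 + h)*(-35 + h)/9)
r(46) - 1*2846 = (-1295/9 + 8*46 - ⅑*46²) - 1*2846 = (-1295/9 + 368 - ⅑*2116) - 2846 = (-1295/9 + 368 - 2116/9) - 2846 = -11 - 2846 = -2857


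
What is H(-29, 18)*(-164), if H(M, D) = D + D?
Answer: -5904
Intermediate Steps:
H(M, D) = 2*D
H(-29, 18)*(-164) = (2*18)*(-164) = 36*(-164) = -5904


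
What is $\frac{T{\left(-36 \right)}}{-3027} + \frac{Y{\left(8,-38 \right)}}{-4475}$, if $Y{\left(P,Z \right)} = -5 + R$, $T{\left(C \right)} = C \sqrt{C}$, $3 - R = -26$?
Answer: $- \frac{24}{4475} + \frac{72 i}{1009} \approx -0.0053631 + 0.071358 i$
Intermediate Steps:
$R = 29$ ($R = 3 - -26 = 3 + 26 = 29$)
$T{\left(C \right)} = C^{\frac{3}{2}}$
$Y{\left(P,Z \right)} = 24$ ($Y{\left(P,Z \right)} = -5 + 29 = 24$)
$\frac{T{\left(-36 \right)}}{-3027} + \frac{Y{\left(8,-38 \right)}}{-4475} = \frac{\left(-36\right)^{\frac{3}{2}}}{-3027} + \frac{24}{-4475} = - 216 i \left(- \frac{1}{3027}\right) + 24 \left(- \frac{1}{4475}\right) = \frac{72 i}{1009} - \frac{24}{4475} = - \frac{24}{4475} + \frac{72 i}{1009}$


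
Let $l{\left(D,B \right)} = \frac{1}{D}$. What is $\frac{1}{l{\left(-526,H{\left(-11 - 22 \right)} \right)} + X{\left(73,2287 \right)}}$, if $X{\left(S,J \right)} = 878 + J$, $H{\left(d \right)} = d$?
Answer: $\frac{526}{1664789} \approx 0.00031596$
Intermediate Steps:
$\frac{1}{l{\left(-526,H{\left(-11 - 22 \right)} \right)} + X{\left(73,2287 \right)}} = \frac{1}{\frac{1}{-526} + \left(878 + 2287\right)} = \frac{1}{- \frac{1}{526} + 3165} = \frac{1}{\frac{1664789}{526}} = \frac{526}{1664789}$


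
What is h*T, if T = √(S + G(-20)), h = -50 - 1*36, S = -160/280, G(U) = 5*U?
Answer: -688*I*√77/7 ≈ -862.45*I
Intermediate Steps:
S = -4/7 (S = -160*1/280 = -4/7 ≈ -0.57143)
h = -86 (h = -50 - 36 = -86)
T = 8*I*√77/7 (T = √(-4/7 + 5*(-20)) = √(-4/7 - 100) = √(-704/7) = 8*I*√77/7 ≈ 10.029*I)
h*T = -688*I*√77/7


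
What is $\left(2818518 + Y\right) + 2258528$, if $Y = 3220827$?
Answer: $8297873$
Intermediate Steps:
$\left(2818518 + Y\right) + 2258528 = \left(2818518 + 3220827\right) + 2258528 = 6039345 + 2258528 = 8297873$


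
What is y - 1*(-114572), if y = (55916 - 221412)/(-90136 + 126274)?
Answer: 2070118720/18069 ≈ 1.1457e+5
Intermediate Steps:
y = -82748/18069 (y = -165496/36138 = -165496*1/36138 = -82748/18069 ≈ -4.5796)
y - 1*(-114572) = -82748/18069 - 1*(-114572) = -82748/18069 + 114572 = 2070118720/18069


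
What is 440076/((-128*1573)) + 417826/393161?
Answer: -1709499271/1522319392 ≈ -1.1230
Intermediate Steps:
440076/((-128*1573)) + 417826/393161 = 440076/(-201344) + 417826*(1/393161) = 440076*(-1/201344) + 417826/393161 = -8463/3872 + 417826/393161 = -1709499271/1522319392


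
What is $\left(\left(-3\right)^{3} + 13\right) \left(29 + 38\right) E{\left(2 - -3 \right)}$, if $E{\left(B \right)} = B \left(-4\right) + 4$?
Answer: $15008$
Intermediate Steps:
$E{\left(B \right)} = 4 - 4 B$ ($E{\left(B \right)} = - 4 B + 4 = 4 - 4 B$)
$\left(\left(-3\right)^{3} + 13\right) \left(29 + 38\right) E{\left(2 - -3 \right)} = \left(\left(-3\right)^{3} + 13\right) \left(29 + 38\right) \left(4 - 4 \left(2 - -3\right)\right) = \left(-27 + 13\right) 67 \left(4 - 4 \left(2 + 3\right)\right) = \left(-14\right) 67 \left(4 - 20\right) = - 938 \left(4 - 20\right) = \left(-938\right) \left(-16\right) = 15008$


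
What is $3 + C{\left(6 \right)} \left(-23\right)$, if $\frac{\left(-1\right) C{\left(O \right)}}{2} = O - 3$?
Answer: $141$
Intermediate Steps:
$C{\left(O \right)} = 6 - 2 O$ ($C{\left(O \right)} = - 2 \left(O - 3\right) = - 2 \left(-3 + O\right) = 6 - 2 O$)
$3 + C{\left(6 \right)} \left(-23\right) = 3 + \left(6 - 12\right) \left(-23\right) = 3 - -138 = 3 + 138 = 141$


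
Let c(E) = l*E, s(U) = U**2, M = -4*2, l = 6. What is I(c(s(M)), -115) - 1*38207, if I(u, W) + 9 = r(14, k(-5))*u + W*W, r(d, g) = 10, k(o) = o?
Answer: -21151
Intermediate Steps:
M = -8
c(E) = 6*E
I(u, W) = -9 + W**2 + 10*u (I(u, W) = -9 + (10*u + W*W) = -9 + (10*u + W**2) = -9 + (W**2 + 10*u) = -9 + W**2 + 10*u)
I(c(s(M)), -115) - 1*38207 = (-9 + (-115)**2 + 10*(6*(-8)**2)) - 1*38207 = (-9 + 13225 + 10*(6*64)) - 38207 = (-9 + 13225 + 10*384) - 38207 = (-9 + 13225 + 3840) - 38207 = 17056 - 38207 = -21151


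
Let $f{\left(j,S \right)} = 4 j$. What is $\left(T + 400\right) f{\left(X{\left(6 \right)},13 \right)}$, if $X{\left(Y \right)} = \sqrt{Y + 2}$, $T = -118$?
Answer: $2256 \sqrt{2} \approx 3190.5$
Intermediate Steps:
$X{\left(Y \right)} = \sqrt{2 + Y}$
$\left(T + 400\right) f{\left(X{\left(6 \right)},13 \right)} = \left(-118 + 400\right) 4 \sqrt{2 + 6} = 282 \cdot 4 \sqrt{8} = 282 \cdot 4 \cdot 2 \sqrt{2} = 282 \cdot 8 \sqrt{2} = 2256 \sqrt{2}$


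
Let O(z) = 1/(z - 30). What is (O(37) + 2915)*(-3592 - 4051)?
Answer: -155963058/7 ≈ -2.2280e+7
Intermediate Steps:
O(z) = 1/(-30 + z)
(O(37) + 2915)*(-3592 - 4051) = (1/(-30 + 37) + 2915)*(-3592 - 4051) = (1/7 + 2915)*(-7643) = (20406/7)*(-7643) = -155963058/7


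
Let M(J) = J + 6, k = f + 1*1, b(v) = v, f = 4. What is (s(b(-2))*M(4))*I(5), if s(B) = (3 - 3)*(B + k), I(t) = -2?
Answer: 0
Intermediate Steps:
k = 5 (k = 4 + 1*1 = 4 + 1 = 5)
s(B) = 0 (s(B) = (3 - 3)*(B + 5) = 0*(5 + B) = 0)
M(J) = 6 + J
(s(b(-2))*M(4))*I(5) = (0*(6 + 4))*(-2) = (0*10)*(-2) = 0*(-2) = 0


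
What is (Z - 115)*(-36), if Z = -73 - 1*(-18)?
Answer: 6120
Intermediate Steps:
Z = -55 (Z = -73 + 18 = -55)
(Z - 115)*(-36) = (-55 - 115)*(-36) = -170*(-36) = 6120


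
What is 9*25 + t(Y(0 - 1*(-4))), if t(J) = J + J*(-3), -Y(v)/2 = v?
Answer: 241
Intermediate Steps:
Y(v) = -2*v
t(J) = -2*J (t(J) = J - 3*J = -2*J)
9*25 + t(Y(0 - 1*(-4))) = 9*25 - (-4)*(0 - 1*(-4)) = 225 - (-4)*(0 + 4) = 225 - (-4)*4 = 225 - 2*(-8) = 225 + 16 = 241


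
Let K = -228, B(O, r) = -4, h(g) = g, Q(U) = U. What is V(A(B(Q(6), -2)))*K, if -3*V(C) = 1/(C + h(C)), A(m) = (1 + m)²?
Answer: 38/9 ≈ 4.2222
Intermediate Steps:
V(C) = -1/(6*C) (V(C) = -1/(3*(C + C)) = -1/(2*C)/3 = -1/(6*C))
V(A(B(Q(6), -2)))*K = -1/(6*(1 - 4)²)*(-228) = -1/(6*((-3)²))*(-228) = -⅙/9*(-228) = -⅙*⅑*(-228) = -1/54*(-228) = 38/9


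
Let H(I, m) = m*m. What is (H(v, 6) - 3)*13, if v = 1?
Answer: 429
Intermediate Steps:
H(I, m) = m**2
(H(v, 6) - 3)*13 = (6**2 - 3)*13 = (36 - 3)*13 = 33*13 = 429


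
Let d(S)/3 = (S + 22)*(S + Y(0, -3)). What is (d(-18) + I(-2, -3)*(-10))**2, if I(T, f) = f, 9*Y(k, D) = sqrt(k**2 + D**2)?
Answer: 33124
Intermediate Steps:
Y(k, D) = sqrt(D**2 + k**2)/9 (Y(k, D) = sqrt(k**2 + D**2)/9 = sqrt(D**2 + k**2)/9)
d(S) = 3*(22 + S)*(1/3 + S) (d(S) = 3*((S + 22)*(S + sqrt((-3)**2 + 0**2)/9)) = 3*((22 + S)*(S + sqrt(9 + 0)/9)) = 3*((22 + S)*(S + sqrt(9)/9)) = 3*((22 + S)*(S + (1/9)*3)) = 3*((22 + S)*(S + 1/3)) = 3*((22 + S)*(1/3 + S)) = 3*(22 + S)*(1/3 + S))
(d(-18) + I(-2, -3)*(-10))**2 = ((22 + 3*(-18)**2 + 67*(-18)) - 3*(-10))**2 = ((22 + 3*324 - 1206) + 30)**2 = ((22 + 972 - 1206) + 30)**2 = (-212 + 30)**2 = (-182)**2 = 33124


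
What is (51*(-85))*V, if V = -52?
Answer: 225420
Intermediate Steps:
(51*(-85))*V = (51*(-85))*(-52) = -4335*(-52) = 225420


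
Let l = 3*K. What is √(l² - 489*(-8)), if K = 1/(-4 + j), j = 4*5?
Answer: √1001481/16 ≈ 62.546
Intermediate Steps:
j = 20
K = 1/16 (K = 1/(-4 + 20) = 1/16 ≈ 0.062500)
l = 3/16 (l = 3*(1/16) = 3/16 ≈ 0.18750)
√(l² - 489*(-8)) = √((3/16)² - 489*(-8)) = √(9/256 + 3912) = √(1001481/256) = √1001481/16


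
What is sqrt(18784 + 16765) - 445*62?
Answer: -27590 + sqrt(35549) ≈ -27401.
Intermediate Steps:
sqrt(18784 + 16765) - 445*62 = sqrt(35549) - 27590 = -27590 + sqrt(35549)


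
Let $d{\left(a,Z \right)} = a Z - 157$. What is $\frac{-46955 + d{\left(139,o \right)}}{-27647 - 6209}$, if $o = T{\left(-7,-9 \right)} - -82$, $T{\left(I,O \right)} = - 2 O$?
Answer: $\frac{361}{368} \approx 0.98098$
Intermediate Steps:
$o = 100$ ($o = \left(-2\right) \left(-9\right) - -82 = 18 + 82 = 100$)
$d{\left(a,Z \right)} = -157 + Z a$ ($d{\left(a,Z \right)} = Z a - 157 = -157 + Z a$)
$\frac{-46955 + d{\left(139,o \right)}}{-27647 - 6209} = \frac{-46955 + \left(-157 + 100 \cdot 139\right)}{-27647 - 6209} = \frac{-46955 + \left(-157 + 13900\right)}{-33856} = \left(-46955 + 13743\right) \left(- \frac{1}{33856}\right) = \left(-33212\right) \left(- \frac{1}{33856}\right) = \frac{361}{368}$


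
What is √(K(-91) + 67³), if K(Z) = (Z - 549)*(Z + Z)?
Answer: √417243 ≈ 645.94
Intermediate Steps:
K(Z) = 2*Z*(-549 + Z) (K(Z) = (-549 + Z)*(2*Z) = 2*Z*(-549 + Z))
√(K(-91) + 67³) = √(2*(-91)*(-549 - 91) + 67³) = √(2*(-91)*(-640) + 300763) = √(116480 + 300763) = √417243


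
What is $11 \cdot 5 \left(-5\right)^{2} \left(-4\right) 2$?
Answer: $-11000$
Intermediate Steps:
$11 \cdot 5 \left(-5\right)^{2} \left(-4\right) 2 = 11 \cdot 5 \cdot 25 \left(-4\right) 2 = 11 \cdot 125 \left(-4\right) 2 = 11 \left(-500\right) 2 = \left(-5500\right) 2 = -11000$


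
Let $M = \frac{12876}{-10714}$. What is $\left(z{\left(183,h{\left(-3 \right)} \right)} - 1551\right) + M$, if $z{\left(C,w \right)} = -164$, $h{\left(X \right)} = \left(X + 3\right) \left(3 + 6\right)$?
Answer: $- \frac{9193693}{5357} \approx -1716.2$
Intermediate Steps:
$h{\left(X \right)} = 27 + 9 X$ ($h{\left(X \right)} = \left(3 + X\right) 9 = 27 + 9 X$)
$M = - \frac{6438}{5357}$ ($M = 12876 \left(- \frac{1}{10714}\right) = - \frac{6438}{5357} \approx -1.2018$)
$\left(z{\left(183,h{\left(-3 \right)} \right)} - 1551\right) + M = \left(-164 - 1551\right) - \frac{6438}{5357} = -1715 - \frac{6438}{5357} = - \frac{9193693}{5357}$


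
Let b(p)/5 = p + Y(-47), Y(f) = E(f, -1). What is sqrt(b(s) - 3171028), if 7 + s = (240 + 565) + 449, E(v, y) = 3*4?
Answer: 3*I*sqrt(351637) ≈ 1779.0*I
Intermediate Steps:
E(v, y) = 12
s = 1247 (s = -7 + ((240 + 565) + 449) = -7 + (805 + 449) = -7 + 1254 = 1247)
Y(f) = 12
b(p) = 60 + 5*p (b(p) = 5*(p + 12) = 5*(12 + p) = 60 + 5*p)
sqrt(b(s) - 3171028) = sqrt((60 + 5*1247) - 3171028) = sqrt((60 + 6235) - 3171028) = sqrt(6295 - 3171028) = sqrt(-3164733) = 3*I*sqrt(351637)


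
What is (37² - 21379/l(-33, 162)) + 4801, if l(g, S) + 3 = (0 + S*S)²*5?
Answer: 21247861445711/3443737677 ≈ 6170.0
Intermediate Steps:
l(g, S) = -3 + 5*S⁴ (l(g, S) = -3 + (0 + S*S)²*5 = -3 + (0 + S²)²*5 = -3 + (S²)²*5 = -3 + S⁴*5 = -3 + 5*S⁴)
(37² - 21379/l(-33, 162)) + 4801 = (37² - 21379/(-3 + 5*162⁴)) + 4801 = (1369 - 21379/(-3 + 5*688747536)) + 4801 = (1369 - 21379/(-3 + 3443737680)) + 4801 = (1369 - 21379/3443737677) + 4801 = 4714476858434/3443737677 + 4801 = 21247861445711/3443737677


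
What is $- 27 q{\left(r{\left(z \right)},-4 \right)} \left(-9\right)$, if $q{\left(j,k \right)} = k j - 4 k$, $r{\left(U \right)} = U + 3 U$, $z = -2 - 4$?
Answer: $27216$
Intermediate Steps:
$z = -6$
$r{\left(U \right)} = 4 U$
$q{\left(j,k \right)} = - 4 k + j k$ ($q{\left(j,k \right)} = j k - 4 k = - 4 k + j k$)
$- 27 q{\left(r{\left(z \right)},-4 \right)} \left(-9\right) = - 27 \left(- 4 \left(-4 + 4 \left(-6\right)\right)\right) \left(-9\right) = - 27 \left(- 4 \left(-4 - 24\right)\right) \left(-9\right) = - 27 \left(\left(-4\right) \left(-28\right)\right) \left(-9\right) = \left(-27\right) 112 \left(-9\right) = \left(-3024\right) \left(-9\right) = 27216$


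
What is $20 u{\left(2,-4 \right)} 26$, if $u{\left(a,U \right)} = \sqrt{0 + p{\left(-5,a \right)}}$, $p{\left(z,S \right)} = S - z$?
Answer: $520 \sqrt{7} \approx 1375.8$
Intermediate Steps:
$u{\left(a,U \right)} = \sqrt{5 + a}$ ($u{\left(a,U \right)} = \sqrt{0 + \left(a - -5\right)} = \sqrt{0 + \left(a + 5\right)} = \sqrt{0 + \left(5 + a\right)} = \sqrt{5 + a}$)
$20 u{\left(2,-4 \right)} 26 = 20 \sqrt{5 + 2} \cdot 26 = 20 \sqrt{7} \cdot 26 = 520 \sqrt{7}$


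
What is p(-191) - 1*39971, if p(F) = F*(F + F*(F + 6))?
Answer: -6752475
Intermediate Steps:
p(F) = F*(F + F*(6 + F))
p(-191) - 1*39971 = (-191)²*(7 - 191) - 1*39971 = 36481*(-184) - 39971 = -6712504 - 39971 = -6752475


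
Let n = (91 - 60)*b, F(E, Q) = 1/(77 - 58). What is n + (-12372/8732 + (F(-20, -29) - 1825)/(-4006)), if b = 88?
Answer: 226558096138/83078431 ≈ 2727.0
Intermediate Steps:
F(E, Q) = 1/19
n = 2728 (n = (91 - 60)*88 = 31*88 = 2728)
n + (-12372/8732 + (F(-20, -29) - 1825)/(-4006)) = 2728 + (-12372/8732 + (1/19 - 1825)/(-4006)) = 2728 + (-12372*1/8732 - 34674/19*(-1/4006)) = 2728 + (-3093/2183 + 17337/38057) = 2728 - 79863630/83078431 = 226558096138/83078431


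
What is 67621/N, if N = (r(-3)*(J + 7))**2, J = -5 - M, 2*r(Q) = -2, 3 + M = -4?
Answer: 67621/81 ≈ 834.83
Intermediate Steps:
M = -7 (M = -3 - 4 = -7)
r(Q) = -1 (r(Q) = (1/2)*(-2) = -1)
J = 2 (J = -5 - 1*(-7) = -5 + 7 = 2)
N = 81 (N = (-(2 + 7))**2 = (-1*9)**2 = (-9)**2 = 81)
67621/N = 67621/81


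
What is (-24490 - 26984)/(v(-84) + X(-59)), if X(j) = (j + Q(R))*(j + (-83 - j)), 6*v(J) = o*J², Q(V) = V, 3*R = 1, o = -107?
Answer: 77211/181444 ≈ 0.42554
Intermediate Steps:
R = ⅓ (R = (⅓)*1 = ⅓ ≈ 0.33333)
v(J) = -107*J²/6 (v(J) = (-107*J²)/6 = -107*J²/6)
X(j) = -83/3 - 83*j (X(j) = (j + ⅓)*(j + (-83 - j)) = (⅓ + j)*(-83) = -83/3 - 83*j)
(-24490 - 26984)/(v(-84) + X(-59)) = (-24490 - 26984)/(-107/6*(-84)² + (-83/3 - 83*(-59))) = -51474/(-107/6*7056 + (-83/3 + 4897)) = -51474/(-125832 + 14608/3) = -51474/(-362888/3) = -51474*(-3/362888) = 77211/181444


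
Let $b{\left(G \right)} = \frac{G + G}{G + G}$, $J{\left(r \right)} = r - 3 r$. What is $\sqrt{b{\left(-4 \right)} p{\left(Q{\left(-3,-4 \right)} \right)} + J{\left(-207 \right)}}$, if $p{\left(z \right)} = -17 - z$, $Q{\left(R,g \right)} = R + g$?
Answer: $2 \sqrt{101} \approx 20.1$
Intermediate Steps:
$J{\left(r \right)} = - 2 r$
$b{\left(G \right)} = 1$ ($b{\left(G \right)} = \frac{2 G}{2 G} = 2 G \frac{1}{2 G} = 1$)
$\sqrt{b{\left(-4 \right)} p{\left(Q{\left(-3,-4 \right)} \right)} + J{\left(-207 \right)}} = \sqrt{1 \left(-17 - \left(-3 - 4\right)\right) - -414} = \sqrt{1 \left(-17 - -7\right) + 414} = \sqrt{1 \left(-17 + 7\right) + 414} = \sqrt{1 \left(-10\right) + 414} = \sqrt{-10 + 414} = \sqrt{404} = 2 \sqrt{101}$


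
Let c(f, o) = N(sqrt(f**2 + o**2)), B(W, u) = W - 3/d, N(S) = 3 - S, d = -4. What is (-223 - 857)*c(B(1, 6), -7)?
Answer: -3240 + 1890*sqrt(17) ≈ 4552.7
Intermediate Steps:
B(W, u) = 3/4 + W (B(W, u) = W - 3/(-4) = W - 3*(-1/4) = W + 3/4 = 3/4 + W)
c(f, o) = 3 - sqrt(f**2 + o**2)
(-223 - 857)*c(B(1, 6), -7) = (-223 - 857)*(3 - sqrt((3/4 + 1)**2 + (-7)**2)) = -1080*(3 - sqrt((7/4)**2 + 49)) = -1080*(3 - sqrt(49/16 + 49)) = -1080*(3 - sqrt(833/16)) = -1080*(3 - 7*sqrt(17)/4) = -3240 + 1890*sqrt(17)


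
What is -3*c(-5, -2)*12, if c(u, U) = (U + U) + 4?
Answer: 0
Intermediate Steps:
c(u, U) = 4 + 2*U (c(u, U) = 2*U + 4 = 4 + 2*U)
-3*c(-5, -2)*12 = -3*(4 + 2*(-2))*12 = -3*(4 - 4)*12 = -3*0*12 = 0*12 = 0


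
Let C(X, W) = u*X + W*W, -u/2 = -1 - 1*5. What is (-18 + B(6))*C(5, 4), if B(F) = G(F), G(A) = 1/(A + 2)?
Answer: -2717/2 ≈ -1358.5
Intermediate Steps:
u = 12 (u = -2*(-1 - 1*5) = -2*(-1 - 5) = -2*(-6) = 12)
G(A) = 1/(2 + A)
B(F) = 1/(2 + F)
C(X, W) = W² + 12*X (C(X, W) = 12*X + W*W = 12*X + W² = W² + 12*X)
(-18 + B(6))*C(5, 4) = (-18 + 1/(2 + 6))*(4² + 12*5) = (-18 + 1/8)*(16 + 60) = (-18 + ⅛)*76 = -143/8*76 = -2717/2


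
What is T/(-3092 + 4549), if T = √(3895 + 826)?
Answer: √4721/1457 ≈ 0.047158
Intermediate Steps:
T = √4721 ≈ 68.709
T/(-3092 + 4549) = √4721/(-3092 + 4549) = √4721/1457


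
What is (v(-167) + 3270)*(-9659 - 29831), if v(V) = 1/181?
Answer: -23372985790/181 ≈ -1.2913e+8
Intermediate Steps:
v(V) = 1/181
(v(-167) + 3270)*(-9659 - 29831) = (1/181 + 3270)*(-9659 - 29831) = (591871/181)*(-39490) = -23372985790/181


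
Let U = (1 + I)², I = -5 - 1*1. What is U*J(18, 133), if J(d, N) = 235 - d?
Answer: 5425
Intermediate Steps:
I = -6 (I = -5 - 1 = -6)
U = 25 (U = (1 - 6)² = (-5)² = 25)
U*J(18, 133) = 25*(235 - 1*18) = 25*(235 - 18) = 25*217 = 5425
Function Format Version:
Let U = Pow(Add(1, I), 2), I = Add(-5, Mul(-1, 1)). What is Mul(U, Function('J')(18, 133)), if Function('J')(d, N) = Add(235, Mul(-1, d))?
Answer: 5425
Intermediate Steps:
I = -6 (I = Add(-5, -1) = -6)
U = 25 (U = Pow(Add(1, -6), 2) = Pow(-5, 2) = 25)
Mul(U, Function('J')(18, 133)) = Mul(25, Add(235, Mul(-1, 18))) = Mul(25, Add(235, -18)) = Mul(25, 217) = 5425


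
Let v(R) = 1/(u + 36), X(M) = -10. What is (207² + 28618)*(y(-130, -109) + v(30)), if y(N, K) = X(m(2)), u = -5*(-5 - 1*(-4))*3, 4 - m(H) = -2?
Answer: -36376703/51 ≈ -7.1327e+5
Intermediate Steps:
m(H) = 6 (m(H) = 4 - 1*(-2) = 4 + 2 = 6)
u = 15 (u = -5*(-5 + 4)*3 = -5*(-1)*3 = 5*3 = 15)
y(N, K) = -10
v(R) = 1/51 (v(R) = 1/(15 + 36) = 1/51)
(207² + 28618)*(y(-130, -109) + v(30)) = (207² + 28618)*(-10 + 1/51) = (42849 + 28618)*(-509/51) = 71467*(-509/51) = -36376703/51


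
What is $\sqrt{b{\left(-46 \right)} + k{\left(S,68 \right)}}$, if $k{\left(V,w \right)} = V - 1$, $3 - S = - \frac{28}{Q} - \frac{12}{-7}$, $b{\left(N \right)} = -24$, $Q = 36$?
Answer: $\frac{17 i \sqrt{35}}{21} \approx 4.7892 i$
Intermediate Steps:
$S = \frac{130}{63}$ ($S = 3 - \left(- \frac{28}{36} - \frac{12}{-7}\right) = 3 - \left(\left(-28\right) \frac{1}{36} - - \frac{12}{7}\right) = 3 - \left(- \frac{7}{9} + \frac{12}{7}\right) = 3 - \frac{59}{63} = \frac{130}{63} \approx 2.0635$)
$k{\left(V,w \right)} = -1 + V$
$\sqrt{b{\left(-46 \right)} + k{\left(S,68 \right)}} = \sqrt{-24 + \left(-1 + \frac{130}{63}\right)} = \sqrt{-24 + \frac{67}{63}} = \sqrt{- \frac{1445}{63}} = \frac{17 i \sqrt{35}}{21}$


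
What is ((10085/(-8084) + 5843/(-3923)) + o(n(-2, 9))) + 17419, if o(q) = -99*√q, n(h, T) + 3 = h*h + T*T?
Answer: 552331215641/31713532 - 99*√82 ≈ 16520.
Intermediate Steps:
n(h, T) = -3 + T² + h² (n(h, T) = -3 + (h*h + T*T) = -3 + (h² + T²) = -3 + (T² + h²) = -3 + T² + h²)
((10085/(-8084) + 5843/(-3923)) + o(n(-2, 9))) + 17419 = ((10085/(-8084) + 5843/(-3923)) - 99*√(-3 + 9² + (-2)²)) + 17419 = ((10085*(-1/8084) + 5843*(-1/3923)) - 99*√(-3 + 81 + 4)) + 17419 = ((-10085/8084 - 5843/3923) - 99*√82) + 17419 = (-86798267/31713532 - 99*√82) + 17419 = 552331215641/31713532 - 99*√82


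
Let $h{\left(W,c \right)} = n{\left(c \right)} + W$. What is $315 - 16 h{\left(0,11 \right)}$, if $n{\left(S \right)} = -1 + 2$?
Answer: $299$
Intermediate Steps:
$n{\left(S \right)} = 1$
$h{\left(W,c \right)} = 1 + W$
$315 - 16 h{\left(0,11 \right)} = 315 - 16 \left(1 + 0\right) = 315 - 16 = 299$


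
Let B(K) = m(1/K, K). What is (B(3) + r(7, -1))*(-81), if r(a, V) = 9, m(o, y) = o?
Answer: -756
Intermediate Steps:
B(K) = 1/K
(B(3) + r(7, -1))*(-81) = (1/3 + 9)*(-81) = (28/3)*(-81) = -756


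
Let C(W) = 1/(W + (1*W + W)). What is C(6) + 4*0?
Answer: 1/18 ≈ 0.055556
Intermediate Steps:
C(W) = 1/(3*W) (C(W) = 1/(W + (W + W)) = 1/(W + 2*W) = 1/(3*W))
C(6) + 4*0 = (⅓)/6 + 4*0 = (⅓)*(⅙) + 0 = 1/18 + 0 = 1/18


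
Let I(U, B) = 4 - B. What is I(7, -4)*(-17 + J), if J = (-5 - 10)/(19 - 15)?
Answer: -166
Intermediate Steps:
J = -15/4 ≈ -3.7500
I(7, -4)*(-17 + J) = (4 - 1*(-4))*(-17 - 15/4) = (4 + 4)*(-83/4) = 8*(-83/4) = -166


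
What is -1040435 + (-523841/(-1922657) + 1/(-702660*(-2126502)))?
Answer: -2989012146872783390732623/2872849269392265240 ≈ -1.0404e+6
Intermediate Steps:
-1040435 + (-523841/(-1922657) + 1/(-702660*(-2126502))) = -1040435 + (-523841*(-1/1922657) - 1/702660*(-1/2126502)) = -1040435 + (523841/1922657 + 1/1494207895320) = -1040435 + 782727358094246777/2872849269392265240 = -2989012146872783390732623/2872849269392265240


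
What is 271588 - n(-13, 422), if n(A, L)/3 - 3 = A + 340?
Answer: 270598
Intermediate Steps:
n(A, L) = 1029 + 3*A (n(A, L) = 9 + 3*(A + 340) = 9 + 3*(340 + A) = 9 + (1020 + 3*A) = 1029 + 3*A)
271588 - n(-13, 422) = 271588 - (1029 + 3*(-13)) = 271588 - (1029 - 39) = 271588 - 1*990 = 271588 - 990 = 270598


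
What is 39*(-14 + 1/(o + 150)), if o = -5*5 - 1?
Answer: -67665/124 ≈ -545.69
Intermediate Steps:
o = -26 (o = -25 - 1 = -26)
39*(-14 + 1/(o + 150)) = 39*(-14 + 1/(-26 + 150)) = 39*(-14 + 1/124) = 39*(-1735/124) = -67665/124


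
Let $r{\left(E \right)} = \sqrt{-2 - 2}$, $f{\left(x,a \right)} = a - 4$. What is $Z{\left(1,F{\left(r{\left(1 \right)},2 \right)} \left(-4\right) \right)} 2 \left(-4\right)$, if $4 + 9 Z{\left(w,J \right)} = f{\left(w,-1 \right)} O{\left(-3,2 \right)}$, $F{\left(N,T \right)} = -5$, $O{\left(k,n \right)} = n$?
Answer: $\frac{112}{9} \approx 12.444$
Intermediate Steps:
$f{\left(x,a \right)} = -4 + a$ ($f{\left(x,a \right)} = a - 4 = -4 + a$)
$r{\left(E \right)} = 2 i$ ($r{\left(E \right)} = \sqrt{-4} = 2 i$)
$Z{\left(w,J \right)} = - \frac{14}{9}$ ($Z{\left(w,J \right)} = - \frac{4}{9} + \frac{\left(-4 - 1\right) 2}{9} = - \frac{4}{9} + \frac{\left(-5\right) 2}{9} = - \frac{4}{9} + \frac{1}{9} \left(-10\right) = - \frac{4}{9} - \frac{10}{9} = - \frac{14}{9}$)
$Z{\left(1,F{\left(r{\left(1 \right)},2 \right)} \left(-4\right) \right)} 2 \left(-4\right) = \left(- \frac{14}{9}\right) 2 \left(-4\right) = \left(- \frac{28}{9}\right) \left(-4\right) = \frac{112}{9}$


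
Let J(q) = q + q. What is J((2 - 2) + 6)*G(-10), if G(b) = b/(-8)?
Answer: 15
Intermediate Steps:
G(b) = -b/8 (G(b) = b*(-⅛) = -b/8)
J(q) = 2*q
J((2 - 2) + 6)*G(-10) = (2*((2 - 2) + 6))*(-⅛*(-10)) = (2*(0 + 6))*(5/4) = (2*6)*(5/4) = 12*(5/4) = 15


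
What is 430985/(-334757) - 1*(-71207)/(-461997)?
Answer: -222950818744/154656729729 ≈ -1.4416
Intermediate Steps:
430985/(-334757) - 1*(-71207)/(-461997) = 430985*(-1/334757) + 71207*(-1/461997) = -430985/334757 - 71207/461997 = -222950818744/154656729729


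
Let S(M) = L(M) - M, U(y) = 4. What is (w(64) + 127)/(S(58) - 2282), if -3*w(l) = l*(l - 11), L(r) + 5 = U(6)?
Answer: 3011/7023 ≈ 0.42873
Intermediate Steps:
L(r) = -1 (L(r) = -5 + 4 = -1)
S(M) = -1 - M
w(l) = -l*(-11 + l)/3 (w(l) = -l*(l - 11)/3 = -l*(-11 + l)/3)
(w(64) + 127)/(S(58) - 2282) = ((1/3)*64*(11 - 1*64) + 127)/((-1 - 1*58) - 2282) = ((1/3)*64*(11 - 64) + 127)/((-1 - 58) - 2282) = ((1/3)*64*(-53) + 127)/(-59 - 2282) = (-3392/3 + 127)/(-2341) = -3011/3*(-1/2341) = 3011/7023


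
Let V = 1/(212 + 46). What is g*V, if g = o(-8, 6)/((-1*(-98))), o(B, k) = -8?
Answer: -2/6321 ≈ -0.00031641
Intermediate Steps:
V = 1/258 ≈ 0.0038760
g = -4/49 (g = -8/((-1*(-98))) = -8/98 = -8*1/98 = -4/49 ≈ -0.081633)
g*V = -4/49*1/258 = -2/6321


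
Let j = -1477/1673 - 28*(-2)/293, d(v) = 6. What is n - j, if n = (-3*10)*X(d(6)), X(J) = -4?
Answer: 8451679/70027 ≈ 120.69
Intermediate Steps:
n = 120 (n = -3*10*(-4) = -30*(-4) = 120)
j = -48439/70027 (j = -1477*1/1673 + 56*(1/293) = -211/239 + 56/293 = -48439/70027 ≈ -0.69172)
n - j = 120 - 1*(-48439/70027) = 120 + 48439/70027 = 8451679/70027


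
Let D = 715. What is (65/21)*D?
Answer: 46475/21 ≈ 2213.1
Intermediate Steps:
(65/21)*D = (65/21)*715 = 46475/21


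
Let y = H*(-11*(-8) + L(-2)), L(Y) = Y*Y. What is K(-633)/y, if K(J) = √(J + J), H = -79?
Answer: -I*√1266/7268 ≈ -0.0048956*I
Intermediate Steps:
L(Y) = Y²
K(J) = √2*√J (K(J) = √(2*J) = √2*√J)
y = -7268 (y = -79*(-11*(-8) + (-2)²) = -79*(88 + 4) = -79*92 = -7268)
K(-633)/y = (√2*√(-633))/(-7268) = (√2*(I*√633))*(-1/7268) = (I*√1266)*(-1/7268) = -I*√1266/7268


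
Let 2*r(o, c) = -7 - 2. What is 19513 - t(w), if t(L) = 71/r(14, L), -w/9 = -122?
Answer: 175759/9 ≈ 19529.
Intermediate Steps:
w = 1098 (w = -9*(-122) = 1098)
r(o, c) = -9/2 (r(o, c) = (-7 - 2)/2 = (½)*(-9) = -9/2)
t(L) = -142/9 (t(L) = 71/(-9/2) = 71*(-2/9) = -142/9)
19513 - t(w) = 19513 - 1*(-142/9) = 19513 + 142/9 = 175759/9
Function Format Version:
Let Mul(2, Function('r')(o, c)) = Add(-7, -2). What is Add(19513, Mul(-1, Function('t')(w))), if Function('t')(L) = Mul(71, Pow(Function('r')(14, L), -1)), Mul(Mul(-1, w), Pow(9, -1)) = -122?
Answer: Rational(175759, 9) ≈ 19529.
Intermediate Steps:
w = 1098 (w = Mul(-9, -122) = 1098)
Function('r')(o, c) = Rational(-9, 2) (Function('r')(o, c) = Mul(Rational(1, 2), Add(-7, -2)) = Mul(Rational(1, 2), -9) = Rational(-9, 2))
Function('t')(L) = Rational(-142, 9) (Function('t')(L) = Mul(71, Pow(Rational(-9, 2), -1)) = Mul(71, Rational(-2, 9)) = Rational(-142, 9))
Add(19513, Mul(-1, Function('t')(w))) = Add(19513, Mul(-1, Rational(-142, 9))) = Add(19513, Rational(142, 9)) = Rational(175759, 9)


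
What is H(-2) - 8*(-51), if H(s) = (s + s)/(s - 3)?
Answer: 2044/5 ≈ 408.80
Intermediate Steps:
H(s) = 2*s/(-3 + s) (H(s) = (2*s)/(-3 + s) = 2*s/(-3 + s))
H(-2) - 8*(-51) = 2*(-2)/(-3 - 2) - 8*(-51) = 2*(-2)/(-5) + 408 = 2*(-2)*(-⅕) + 408 = ⅘ + 408 = 2044/5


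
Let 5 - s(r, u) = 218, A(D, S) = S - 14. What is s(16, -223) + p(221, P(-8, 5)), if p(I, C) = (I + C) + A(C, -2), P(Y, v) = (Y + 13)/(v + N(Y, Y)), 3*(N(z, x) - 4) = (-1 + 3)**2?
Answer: -233/31 ≈ -7.5161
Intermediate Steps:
N(z, x) = 16/3 (N(z, x) = 4 + (-1 + 3)**2/3 = 4 + (1/3)*2**2 = 4 + (1/3)*4 = 4 + 4/3 = 16/3)
A(D, S) = -14 + S
P(Y, v) = (13 + Y)/(16/3 + v) (P(Y, v) = (Y + 13)/(v + 16/3) = (13 + Y)/(16/3 + v))
s(r, u) = -213 (s(r, u) = 5 - 1*218 = 5 - 218 = -213)
p(I, C) = -16 + C + I (p(I, C) = (I + C) + (-14 - 2) = (C + I) - 16 = -16 + C + I)
s(16, -223) + p(221, P(-8, 5)) = -213 + (-16 + 3*(13 - 8)/(16 + 3*5) + 221) = -213 + (-16 + 3*5/(16 + 15) + 221) = -213 + (-16 + 3*5/31 + 221) = -213 + (-16 + 3*(1/31)*5 + 221) = -213 + (-16 + 15/31 + 221) = -213 + 6370/31 = -233/31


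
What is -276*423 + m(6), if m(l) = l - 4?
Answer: -116746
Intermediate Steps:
m(l) = -4 + l
-276*423 + m(6) = -276*423 + (-4 + 6) = -116748 + 2 = -116746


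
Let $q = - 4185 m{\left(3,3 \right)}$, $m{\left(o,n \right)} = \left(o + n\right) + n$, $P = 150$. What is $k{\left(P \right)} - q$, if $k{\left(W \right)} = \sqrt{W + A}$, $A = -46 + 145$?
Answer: $37665 + \sqrt{249} \approx 37681.0$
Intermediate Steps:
$A = 99$
$m{\left(o,n \right)} = o + 2 n$ ($m{\left(o,n \right)} = \left(n + o\right) + n = o + 2 n$)
$k{\left(W \right)} = \sqrt{99 + W}$ ($k{\left(W \right)} = \sqrt{W + 99} = \sqrt{99 + W}$)
$q = -37665$ ($q = - 4185 \left(3 + 2 \cdot 3\right) = - 4185 \left(3 + 6\right) = \left(-4185\right) 9 = -37665$)
$k{\left(P \right)} - q = \sqrt{99 + 150} - -37665 = \sqrt{249} + 37665 = 37665 + \sqrt{249}$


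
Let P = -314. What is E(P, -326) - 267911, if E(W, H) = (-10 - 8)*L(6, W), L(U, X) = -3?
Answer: -267857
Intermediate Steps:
E(W, H) = 54 (E(W, H) = (-10 - 8)*(-3) = -18*(-3) = 54)
E(P, -326) - 267911 = 54 - 267911 = -267857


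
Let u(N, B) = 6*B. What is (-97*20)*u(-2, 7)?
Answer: -81480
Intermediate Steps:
(-97*20)*u(-2, 7) = (-97*20)*(6*7) = -1940*42 = -81480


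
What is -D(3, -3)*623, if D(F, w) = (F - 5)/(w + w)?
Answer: -623/3 ≈ -207.67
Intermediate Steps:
D(F, w) = (-5 + F)/(2*w) (D(F, w) = (-5 + F)/((2*w)) = (-5 + F)*(1/(2*w)) = (-5 + F)/(2*w))
-D(3, -3)*623 = -(½)*(-5 + 3)/(-3)*623 = -(½)*(-⅓)*(-2)*623 = -623/3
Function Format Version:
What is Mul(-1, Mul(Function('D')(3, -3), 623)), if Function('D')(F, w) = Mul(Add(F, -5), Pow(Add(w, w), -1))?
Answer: Rational(-623, 3) ≈ -207.67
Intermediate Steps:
Function('D')(F, w) = Mul(Rational(1, 2), Pow(w, -1), Add(-5, F)) (Function('D')(F, w) = Mul(Add(-5, F), Pow(Mul(2, w), -1)) = Mul(Add(-5, F), Mul(Rational(1, 2), Pow(w, -1))) = Mul(Rational(1, 2), Pow(w, -1), Add(-5, F)))
Mul(-1, Mul(Function('D')(3, -3), 623)) = Mul(-1, Mul(Mul(Rational(1, 2), Pow(-3, -1), Add(-5, 3)), 623)) = Mul(-1, Mul(Mul(Rational(1, 2), Rational(-1, 3), -2), 623)) = Mul(-1, Mul(Rational(1, 3), 623)) = Mul(-1, Rational(623, 3)) = Rational(-623, 3)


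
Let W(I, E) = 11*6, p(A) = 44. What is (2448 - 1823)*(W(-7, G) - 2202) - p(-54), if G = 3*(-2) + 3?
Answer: -1335044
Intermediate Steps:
G = -3 (G = -6 + 3 = -3)
W(I, E) = 66
(2448 - 1823)*(W(-7, G) - 2202) - p(-54) = (2448 - 1823)*(66 - 2202) - 1*44 = 625*(-2136) - 44 = -1335000 - 44 = -1335044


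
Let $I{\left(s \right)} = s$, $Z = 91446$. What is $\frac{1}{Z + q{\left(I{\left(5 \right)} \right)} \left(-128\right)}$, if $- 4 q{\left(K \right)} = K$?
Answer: $\frac{1}{91606} \approx 1.0916 \cdot 10^{-5}$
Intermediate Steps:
$q{\left(K \right)} = - \frac{K}{4}$
$\frac{1}{Z + q{\left(I{\left(5 \right)} \right)} \left(-128\right)} = \frac{1}{91446 + \left(- \frac{1}{4}\right) 5 \left(-128\right)} = \frac{1}{91446 - -160} = \frac{1}{91446 + 160} = \frac{1}{91606}$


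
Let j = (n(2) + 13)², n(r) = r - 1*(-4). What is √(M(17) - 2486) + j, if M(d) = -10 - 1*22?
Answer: 361 + I*√2518 ≈ 361.0 + 50.18*I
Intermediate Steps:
n(r) = 4 + r (n(r) = r + 4 = 4 + r)
M(d) = -32 (M(d) = -10 - 22 = -32)
j = 361 (j = ((4 + 2) + 13)² = (6 + 13)² = 19² = 361)
√(M(17) - 2486) + j = √(-32 - 2486) + 361 = √(-2518) + 361 = I*√2518 + 361 = 361 + I*√2518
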